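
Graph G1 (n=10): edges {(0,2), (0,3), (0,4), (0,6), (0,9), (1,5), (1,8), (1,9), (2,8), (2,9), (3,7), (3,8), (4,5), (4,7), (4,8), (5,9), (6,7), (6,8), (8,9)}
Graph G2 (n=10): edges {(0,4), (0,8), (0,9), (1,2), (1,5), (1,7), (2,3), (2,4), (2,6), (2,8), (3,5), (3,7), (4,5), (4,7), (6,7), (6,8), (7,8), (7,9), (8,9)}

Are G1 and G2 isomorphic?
Yes, isomorphic

The graphs are isomorphic.
One valid mapping φ: V(G1) → V(G2): 0→2, 1→9, 2→6, 3→3, 4→4, 5→0, 6→1, 7→5, 8→7, 9→8

Verify φ preserves adjacency — for each edge of G1, its image is an edge of G2:
  (0,2) → (φ(0),φ(2)) = (2,6) ∈ E(G2) ✓
  (0,3) → (φ(0),φ(3)) = (2,3) ∈ E(G2) ✓
  (0,4) → (φ(0),φ(4)) = (2,4) ∈ E(G2) ✓
  (0,6) → (φ(0),φ(6)) = (1,2) ∈ E(G2) ✓
  (0,9) → (φ(0),φ(9)) = (2,8) ∈ E(G2) ✓
  (1,5) → (φ(1),φ(5)) = (0,9) ∈ E(G2) ✓
  (1,8) → (φ(1),φ(8)) = (7,9) ∈ E(G2) ✓
  (1,9) → (φ(1),φ(9)) = (8,9) ∈ E(G2) ✓
  (2,8) → (φ(2),φ(8)) = (6,7) ∈ E(G2) ✓
  (2,9) → (φ(2),φ(9)) = (6,8) ∈ E(G2) ✓
  (3,7) → (φ(3),φ(7)) = (3,5) ∈ E(G2) ✓
  (3,8) → (φ(3),φ(8)) = (3,7) ∈ E(G2) ✓
  (4,5) → (φ(4),φ(5)) = (0,4) ∈ E(G2) ✓
  (4,7) → (φ(4),φ(7)) = (4,5) ∈ E(G2) ✓
  (4,8) → (φ(4),φ(8)) = (4,7) ∈ E(G2) ✓
  (5,9) → (φ(5),φ(9)) = (0,8) ∈ E(G2) ✓
  (6,7) → (φ(6),φ(7)) = (1,5) ∈ E(G2) ✓
  (6,8) → (φ(6),φ(8)) = (1,7) ∈ E(G2) ✓
  (8,9) → (φ(8),φ(9)) = (7,8) ∈ E(G2) ✓
All 19 edges of G1 map to edges of G2, and |E(G1)| = |E(G2)| = 19, so φ is a bijection on edges as well as vertices. Hence G1 ≅ G2.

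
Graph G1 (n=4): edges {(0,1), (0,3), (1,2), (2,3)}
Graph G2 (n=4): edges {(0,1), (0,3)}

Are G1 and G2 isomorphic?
No, not isomorphic

The graphs are NOT isomorphic.

Degrees in G1: deg(0)=2, deg(1)=2, deg(2)=2, deg(3)=2.
Sorted degree sequence of G1: [2, 2, 2, 2].
Degrees in G2: deg(0)=2, deg(1)=1, deg(2)=0, deg(3)=1.
Sorted degree sequence of G2: [2, 1, 1, 0].
The (sorted) degree sequence is an isomorphism invariant, so since G1 and G2 have different degree sequences they cannot be isomorphic.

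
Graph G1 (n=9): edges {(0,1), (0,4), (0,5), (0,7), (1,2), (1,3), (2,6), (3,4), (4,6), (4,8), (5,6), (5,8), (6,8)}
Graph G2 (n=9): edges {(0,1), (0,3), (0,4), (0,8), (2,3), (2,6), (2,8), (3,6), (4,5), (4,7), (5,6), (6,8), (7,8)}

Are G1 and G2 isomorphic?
Yes, isomorphic

The graphs are isomorphic.
One valid mapping φ: V(G1) → V(G2): 0→0, 1→4, 2→5, 3→7, 4→8, 5→3, 6→6, 7→1, 8→2

Verify φ preserves adjacency — for each edge of G1, its image is an edge of G2:
  (0,1) → (φ(0),φ(1)) = (0,4) ∈ E(G2) ✓
  (0,4) → (φ(0),φ(4)) = (0,8) ∈ E(G2) ✓
  (0,5) → (φ(0),φ(5)) = (0,3) ∈ E(G2) ✓
  (0,7) → (φ(0),φ(7)) = (0,1) ∈ E(G2) ✓
  (1,2) → (φ(1),φ(2)) = (4,5) ∈ E(G2) ✓
  (1,3) → (φ(1),φ(3)) = (4,7) ∈ E(G2) ✓
  (2,6) → (φ(2),φ(6)) = (5,6) ∈ E(G2) ✓
  (3,4) → (φ(3),φ(4)) = (7,8) ∈ E(G2) ✓
  (4,6) → (φ(4),φ(6)) = (6,8) ∈ E(G2) ✓
  (4,8) → (φ(4),φ(8)) = (2,8) ∈ E(G2) ✓
  (5,6) → (φ(5),φ(6)) = (3,6) ∈ E(G2) ✓
  (5,8) → (φ(5),φ(8)) = (2,3) ∈ E(G2) ✓
  (6,8) → (φ(6),φ(8)) = (2,6) ∈ E(G2) ✓
All 13 edges of G1 map to edges of G2, and |E(G1)| = |E(G2)| = 13, so φ is a bijection on edges as well as vertices. Hence G1 ≅ G2.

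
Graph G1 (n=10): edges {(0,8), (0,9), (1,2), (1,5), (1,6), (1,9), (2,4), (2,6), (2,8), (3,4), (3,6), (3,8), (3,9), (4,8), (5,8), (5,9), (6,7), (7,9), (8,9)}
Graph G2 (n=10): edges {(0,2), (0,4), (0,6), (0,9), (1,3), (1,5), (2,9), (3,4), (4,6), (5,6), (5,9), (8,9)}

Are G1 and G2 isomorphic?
No, not isomorphic

The graphs are NOT isomorphic.

Connected components of G1: 1 component(s) with vertex sets [[0, 1, 2, 3, 4, 5, 6, 7, 8, 9]], sizes [10].
Connected components of G2: 2 component(s) with vertex sets [[7], [0, 1, 2, 3, 4, 5, 6, 8, 9]], sizes [1, 9].
The number of connected components (and the multiset of component sizes) is an isomorphism invariant — an isomorphism maps each component of G1 bijectively onto a component of G2. Since G1 has 1 component(s) and G2 has 2, they cannot be isomorphic.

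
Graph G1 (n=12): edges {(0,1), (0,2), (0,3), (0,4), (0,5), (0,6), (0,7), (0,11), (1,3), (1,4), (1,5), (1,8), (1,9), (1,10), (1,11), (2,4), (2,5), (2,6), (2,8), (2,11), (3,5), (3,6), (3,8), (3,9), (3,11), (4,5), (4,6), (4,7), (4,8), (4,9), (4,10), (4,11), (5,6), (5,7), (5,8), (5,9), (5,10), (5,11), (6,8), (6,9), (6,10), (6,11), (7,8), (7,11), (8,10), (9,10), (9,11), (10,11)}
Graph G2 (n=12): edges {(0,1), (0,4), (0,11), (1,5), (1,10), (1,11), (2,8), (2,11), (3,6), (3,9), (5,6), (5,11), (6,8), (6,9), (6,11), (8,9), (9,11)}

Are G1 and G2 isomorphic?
No, not isomorphic

The graphs are NOT isomorphic.

Connected components of G1: 1 component(s) with vertex sets [[0, 1, 2, 3, 4, 5, 6, 7, 8, 9, 10, 11]], sizes [12].
Connected components of G2: 2 component(s) with vertex sets [[7], [0, 1, 2, 3, 4, 5, 6, 8, 9, 10, 11]], sizes [1, 11].
The number of connected components (and the multiset of component sizes) is an isomorphism invariant — an isomorphism maps each component of G1 bijectively onto a component of G2. Since G1 has 1 component(s) and G2 has 2, they cannot be isomorphic.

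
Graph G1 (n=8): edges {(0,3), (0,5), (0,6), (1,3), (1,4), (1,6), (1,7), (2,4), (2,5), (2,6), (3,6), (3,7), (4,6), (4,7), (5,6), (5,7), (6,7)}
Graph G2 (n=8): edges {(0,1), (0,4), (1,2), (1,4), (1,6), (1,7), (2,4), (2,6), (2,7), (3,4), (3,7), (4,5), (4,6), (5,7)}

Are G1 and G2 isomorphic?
No, not isomorphic

The graphs are NOT isomorphic.

Degrees in G1: deg(0)=3, deg(1)=4, deg(2)=3, deg(3)=4, deg(4)=4, deg(5)=4, deg(6)=7, deg(7)=5.
Sorted degree sequence of G1: [7, 5, 4, 4, 4, 4, 3, 3].
Degrees in G2: deg(0)=2, deg(1)=5, deg(2)=4, deg(3)=2, deg(4)=6, deg(5)=2, deg(6)=3, deg(7)=4.
Sorted degree sequence of G2: [6, 5, 4, 4, 3, 2, 2, 2].
The (sorted) degree sequence is an isomorphism invariant, so since G1 and G2 have different degree sequences they cannot be isomorphic.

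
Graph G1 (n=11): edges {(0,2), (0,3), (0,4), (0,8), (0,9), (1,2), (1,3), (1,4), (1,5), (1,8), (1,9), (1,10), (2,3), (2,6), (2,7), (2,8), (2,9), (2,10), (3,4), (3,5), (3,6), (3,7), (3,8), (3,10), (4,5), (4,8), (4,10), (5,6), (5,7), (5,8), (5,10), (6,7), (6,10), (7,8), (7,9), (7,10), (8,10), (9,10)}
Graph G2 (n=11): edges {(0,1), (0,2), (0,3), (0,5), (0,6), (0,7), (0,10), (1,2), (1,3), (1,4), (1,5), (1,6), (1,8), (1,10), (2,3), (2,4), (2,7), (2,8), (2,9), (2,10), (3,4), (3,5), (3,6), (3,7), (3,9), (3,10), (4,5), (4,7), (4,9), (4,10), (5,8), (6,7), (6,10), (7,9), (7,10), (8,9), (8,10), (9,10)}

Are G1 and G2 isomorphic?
Yes, isomorphic

The graphs are isomorphic.
One valid mapping φ: V(G1) → V(G2): 0→8, 1→4, 2→1, 3→10, 4→9, 5→7, 6→6, 7→0, 8→2, 9→5, 10→3

Verify φ preserves adjacency — for each edge of G1, its image is an edge of G2:
  (0,2) → (φ(0),φ(2)) = (1,8) ∈ E(G2) ✓
  (0,3) → (φ(0),φ(3)) = (8,10) ∈ E(G2) ✓
  (0,4) → (φ(0),φ(4)) = (8,9) ∈ E(G2) ✓
  (0,8) → (φ(0),φ(8)) = (2,8) ∈ E(G2) ✓
  (0,9) → (φ(0),φ(9)) = (5,8) ∈ E(G2) ✓
  (1,2) → (φ(1),φ(2)) = (1,4) ∈ E(G2) ✓
  (1,3) → (φ(1),φ(3)) = (4,10) ∈ E(G2) ✓
  (1,4) → (φ(1),φ(4)) = (4,9) ∈ E(G2) ✓
  (1,5) → (φ(1),φ(5)) = (4,7) ∈ E(G2) ✓
  (1,8) → (φ(1),φ(8)) = (2,4) ∈ E(G2) ✓
  (1,9) → (φ(1),φ(9)) = (4,5) ∈ E(G2) ✓
  (1,10) → (φ(1),φ(10)) = (3,4) ∈ E(G2) ✓
  (2,3) → (φ(2),φ(3)) = (1,10) ∈ E(G2) ✓
  (2,6) → (φ(2),φ(6)) = (1,6) ∈ E(G2) ✓
  (2,7) → (φ(2),φ(7)) = (0,1) ∈ E(G2) ✓
  (2,8) → (φ(2),φ(8)) = (1,2) ∈ E(G2) ✓
  (2,9) → (φ(2),φ(9)) = (1,5) ∈ E(G2) ✓
  (2,10) → (φ(2),φ(10)) = (1,3) ∈ E(G2) ✓
  (3,4) → (φ(3),φ(4)) = (9,10) ∈ E(G2) ✓
  (3,5) → (φ(3),φ(5)) = (7,10) ∈ E(G2) ✓
  (3,6) → (φ(3),φ(6)) = (6,10) ∈ E(G2) ✓
  (3,7) → (φ(3),φ(7)) = (0,10) ∈ E(G2) ✓
  (3,8) → (φ(3),φ(8)) = (2,10) ∈ E(G2) ✓
  (3,10) → (φ(3),φ(10)) = (3,10) ∈ E(G2) ✓
  (4,5) → (φ(4),φ(5)) = (7,9) ∈ E(G2) ✓
  (4,8) → (φ(4),φ(8)) = (2,9) ∈ E(G2) ✓
  (4,10) → (φ(4),φ(10)) = (3,9) ∈ E(G2) ✓
  (5,6) → (φ(5),φ(6)) = (6,7) ∈ E(G2) ✓
  (5,7) → (φ(5),φ(7)) = (0,7) ∈ E(G2) ✓
  (5,8) → (φ(5),φ(8)) = (2,7) ∈ E(G2) ✓
  (5,10) → (φ(5),φ(10)) = (3,7) ∈ E(G2) ✓
  (6,7) → (φ(6),φ(7)) = (0,6) ∈ E(G2) ✓
  (6,10) → (φ(6),φ(10)) = (3,6) ∈ E(G2) ✓
  (7,8) → (φ(7),φ(8)) = (0,2) ∈ E(G2) ✓
  (7,9) → (φ(7),φ(9)) = (0,5) ∈ E(G2) ✓
  (7,10) → (φ(7),φ(10)) = (0,3) ∈ E(G2) ✓
  (8,10) → (φ(8),φ(10)) = (2,3) ∈ E(G2) ✓
  (9,10) → (φ(9),φ(10)) = (3,5) ∈ E(G2) ✓
All 38 edges of G1 map to edges of G2, and |E(G1)| = |E(G2)| = 38, so φ is a bijection on edges as well as vertices. Hence G1 ≅ G2.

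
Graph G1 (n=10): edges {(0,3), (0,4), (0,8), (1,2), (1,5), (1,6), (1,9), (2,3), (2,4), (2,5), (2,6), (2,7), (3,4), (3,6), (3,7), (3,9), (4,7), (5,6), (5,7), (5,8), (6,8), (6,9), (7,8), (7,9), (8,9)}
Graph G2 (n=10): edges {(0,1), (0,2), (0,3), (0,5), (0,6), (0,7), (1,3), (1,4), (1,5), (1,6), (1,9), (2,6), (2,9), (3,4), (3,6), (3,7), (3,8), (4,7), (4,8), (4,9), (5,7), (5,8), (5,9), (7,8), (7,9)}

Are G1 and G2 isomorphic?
Yes, isomorphic

The graphs are isomorphic.
One valid mapping φ: V(G1) → V(G2): 0→2, 1→8, 2→3, 3→0, 4→6, 5→4, 6→7, 7→1, 8→9, 9→5

Verify φ preserves adjacency — for each edge of G1, its image is an edge of G2:
  (0,3) → (φ(0),φ(3)) = (0,2) ∈ E(G2) ✓
  (0,4) → (φ(0),φ(4)) = (2,6) ∈ E(G2) ✓
  (0,8) → (φ(0),φ(8)) = (2,9) ∈ E(G2) ✓
  (1,2) → (φ(1),φ(2)) = (3,8) ∈ E(G2) ✓
  (1,5) → (φ(1),φ(5)) = (4,8) ∈ E(G2) ✓
  (1,6) → (φ(1),φ(6)) = (7,8) ∈ E(G2) ✓
  (1,9) → (φ(1),φ(9)) = (5,8) ∈ E(G2) ✓
  (2,3) → (φ(2),φ(3)) = (0,3) ∈ E(G2) ✓
  (2,4) → (φ(2),φ(4)) = (3,6) ∈ E(G2) ✓
  (2,5) → (φ(2),φ(5)) = (3,4) ∈ E(G2) ✓
  (2,6) → (φ(2),φ(6)) = (3,7) ∈ E(G2) ✓
  (2,7) → (φ(2),φ(7)) = (1,3) ∈ E(G2) ✓
  (3,4) → (φ(3),φ(4)) = (0,6) ∈ E(G2) ✓
  (3,6) → (φ(3),φ(6)) = (0,7) ∈ E(G2) ✓
  (3,7) → (φ(3),φ(7)) = (0,1) ∈ E(G2) ✓
  (3,9) → (φ(3),φ(9)) = (0,5) ∈ E(G2) ✓
  (4,7) → (φ(4),φ(7)) = (1,6) ∈ E(G2) ✓
  (5,6) → (φ(5),φ(6)) = (4,7) ∈ E(G2) ✓
  (5,7) → (φ(5),φ(7)) = (1,4) ∈ E(G2) ✓
  (5,8) → (φ(5),φ(8)) = (4,9) ∈ E(G2) ✓
  (6,8) → (φ(6),φ(8)) = (7,9) ∈ E(G2) ✓
  (6,9) → (φ(6),φ(9)) = (5,7) ∈ E(G2) ✓
  (7,8) → (φ(7),φ(8)) = (1,9) ∈ E(G2) ✓
  (7,9) → (φ(7),φ(9)) = (1,5) ∈ E(G2) ✓
  (8,9) → (φ(8),φ(9)) = (5,9) ∈ E(G2) ✓
All 25 edges of G1 map to edges of G2, and |E(G1)| = |E(G2)| = 25, so φ is a bijection on edges as well as vertices. Hence G1 ≅ G2.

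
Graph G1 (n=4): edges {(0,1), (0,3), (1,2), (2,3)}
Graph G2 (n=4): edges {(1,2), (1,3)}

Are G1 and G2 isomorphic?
No, not isomorphic

The graphs are NOT isomorphic.

Degrees in G1: deg(0)=2, deg(1)=2, deg(2)=2, deg(3)=2.
Sorted degree sequence of G1: [2, 2, 2, 2].
Degrees in G2: deg(0)=0, deg(1)=2, deg(2)=1, deg(3)=1.
Sorted degree sequence of G2: [2, 1, 1, 0].
The (sorted) degree sequence is an isomorphism invariant, so since G1 and G2 have different degree sequences they cannot be isomorphic.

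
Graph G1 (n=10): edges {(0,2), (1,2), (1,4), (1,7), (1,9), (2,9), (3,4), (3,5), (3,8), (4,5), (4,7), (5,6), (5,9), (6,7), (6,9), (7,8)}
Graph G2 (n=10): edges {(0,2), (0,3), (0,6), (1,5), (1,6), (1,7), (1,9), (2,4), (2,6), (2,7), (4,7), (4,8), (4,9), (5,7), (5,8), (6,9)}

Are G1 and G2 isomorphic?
Yes, isomorphic

The graphs are isomorphic.
One valid mapping φ: V(G1) → V(G2): 0→3, 1→2, 2→0, 3→5, 4→7, 5→1, 6→9, 7→4, 8→8, 9→6

Verify φ preserves adjacency — for each edge of G1, its image is an edge of G2:
  (0,2) → (φ(0),φ(2)) = (0,3) ∈ E(G2) ✓
  (1,2) → (φ(1),φ(2)) = (0,2) ∈ E(G2) ✓
  (1,4) → (φ(1),φ(4)) = (2,7) ∈ E(G2) ✓
  (1,7) → (φ(1),φ(7)) = (2,4) ∈ E(G2) ✓
  (1,9) → (φ(1),φ(9)) = (2,6) ∈ E(G2) ✓
  (2,9) → (φ(2),φ(9)) = (0,6) ∈ E(G2) ✓
  (3,4) → (φ(3),φ(4)) = (5,7) ∈ E(G2) ✓
  (3,5) → (φ(3),φ(5)) = (1,5) ∈ E(G2) ✓
  (3,8) → (φ(3),φ(8)) = (5,8) ∈ E(G2) ✓
  (4,5) → (φ(4),φ(5)) = (1,7) ∈ E(G2) ✓
  (4,7) → (φ(4),φ(7)) = (4,7) ∈ E(G2) ✓
  (5,6) → (φ(5),φ(6)) = (1,9) ∈ E(G2) ✓
  (5,9) → (φ(5),φ(9)) = (1,6) ∈ E(G2) ✓
  (6,7) → (φ(6),φ(7)) = (4,9) ∈ E(G2) ✓
  (6,9) → (φ(6),φ(9)) = (6,9) ∈ E(G2) ✓
  (7,8) → (φ(7),φ(8)) = (4,8) ∈ E(G2) ✓
All 16 edges of G1 map to edges of G2, and |E(G1)| = |E(G2)| = 16, so φ is a bijection on edges as well as vertices. Hence G1 ≅ G2.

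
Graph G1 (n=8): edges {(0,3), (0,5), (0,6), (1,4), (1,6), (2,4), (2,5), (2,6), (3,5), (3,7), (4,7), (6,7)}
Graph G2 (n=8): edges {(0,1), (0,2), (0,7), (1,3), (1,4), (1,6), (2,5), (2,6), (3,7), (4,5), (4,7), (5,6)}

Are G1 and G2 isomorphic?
Yes, isomorphic

The graphs are isomorphic.
One valid mapping φ: V(G1) → V(G2): 0→6, 1→3, 2→0, 3→5, 4→7, 5→2, 6→1, 7→4

Verify φ preserves adjacency — for each edge of G1, its image is an edge of G2:
  (0,3) → (φ(0),φ(3)) = (5,6) ∈ E(G2) ✓
  (0,5) → (φ(0),φ(5)) = (2,6) ∈ E(G2) ✓
  (0,6) → (φ(0),φ(6)) = (1,6) ∈ E(G2) ✓
  (1,4) → (φ(1),φ(4)) = (3,7) ∈ E(G2) ✓
  (1,6) → (φ(1),φ(6)) = (1,3) ∈ E(G2) ✓
  (2,4) → (φ(2),φ(4)) = (0,7) ∈ E(G2) ✓
  (2,5) → (φ(2),φ(5)) = (0,2) ∈ E(G2) ✓
  (2,6) → (φ(2),φ(6)) = (0,1) ∈ E(G2) ✓
  (3,5) → (φ(3),φ(5)) = (2,5) ∈ E(G2) ✓
  (3,7) → (φ(3),φ(7)) = (4,5) ∈ E(G2) ✓
  (4,7) → (φ(4),φ(7)) = (4,7) ∈ E(G2) ✓
  (6,7) → (φ(6),φ(7)) = (1,4) ∈ E(G2) ✓
All 12 edges of G1 map to edges of G2, and |E(G1)| = |E(G2)| = 12, so φ is a bijection on edges as well as vertices. Hence G1 ≅ G2.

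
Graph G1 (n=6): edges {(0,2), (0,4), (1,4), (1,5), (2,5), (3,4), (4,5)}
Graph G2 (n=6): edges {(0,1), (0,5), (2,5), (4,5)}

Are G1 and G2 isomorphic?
No, not isomorphic

The graphs are NOT isomorphic.

Connected components of G1: 1 component(s) with vertex sets [[0, 1, 2, 3, 4, 5]], sizes [6].
Connected components of G2: 2 component(s) with vertex sets [[3], [0, 1, 2, 4, 5]], sizes [1, 5].
The number of connected components (and the multiset of component sizes) is an isomorphism invariant — an isomorphism maps each component of G1 bijectively onto a component of G2. Since G1 has 1 component(s) and G2 has 2, they cannot be isomorphic.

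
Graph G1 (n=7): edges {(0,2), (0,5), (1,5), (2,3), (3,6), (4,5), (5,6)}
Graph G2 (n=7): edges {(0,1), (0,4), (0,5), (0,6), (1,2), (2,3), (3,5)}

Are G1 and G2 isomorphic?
Yes, isomorphic

The graphs are isomorphic.
One valid mapping φ: V(G1) → V(G2): 0→1, 1→4, 2→2, 3→3, 4→6, 5→0, 6→5

Verify φ preserves adjacency — for each edge of G1, its image is an edge of G2:
  (0,2) → (φ(0),φ(2)) = (1,2) ∈ E(G2) ✓
  (0,5) → (φ(0),φ(5)) = (0,1) ∈ E(G2) ✓
  (1,5) → (φ(1),φ(5)) = (0,4) ∈ E(G2) ✓
  (2,3) → (φ(2),φ(3)) = (2,3) ∈ E(G2) ✓
  (3,6) → (φ(3),φ(6)) = (3,5) ∈ E(G2) ✓
  (4,5) → (φ(4),φ(5)) = (0,6) ∈ E(G2) ✓
  (5,6) → (φ(5),φ(6)) = (0,5) ∈ E(G2) ✓
All 7 edges of G1 map to edges of G2, and |E(G1)| = |E(G2)| = 7, so φ is a bijection on edges as well as vertices. Hence G1 ≅ G2.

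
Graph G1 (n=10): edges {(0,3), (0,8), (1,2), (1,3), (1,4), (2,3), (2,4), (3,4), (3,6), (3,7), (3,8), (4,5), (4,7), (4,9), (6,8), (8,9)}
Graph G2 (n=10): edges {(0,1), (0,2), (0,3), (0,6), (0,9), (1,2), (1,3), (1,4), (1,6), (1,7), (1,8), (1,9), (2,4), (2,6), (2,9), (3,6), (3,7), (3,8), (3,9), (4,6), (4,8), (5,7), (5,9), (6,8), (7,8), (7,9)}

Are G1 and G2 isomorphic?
No, not isomorphic

The graphs are NOT isomorphic.

Degrees in G1: deg(0)=2, deg(1)=3, deg(2)=3, deg(3)=7, deg(4)=6, deg(5)=1, deg(6)=2, deg(7)=2, deg(8)=4, deg(9)=2.
Sorted degree sequence of G1: [7, 6, 4, 3, 3, 2, 2, 2, 2, 1].
Degrees in G2: deg(0)=5, deg(1)=8, deg(2)=5, deg(3)=6, deg(4)=4, deg(5)=2, deg(6)=6, deg(7)=5, deg(8)=5, deg(9)=6.
Sorted degree sequence of G2: [8, 6, 6, 6, 5, 5, 5, 5, 4, 2].
The (sorted) degree sequence is an isomorphism invariant, so since G1 and G2 have different degree sequences they cannot be isomorphic.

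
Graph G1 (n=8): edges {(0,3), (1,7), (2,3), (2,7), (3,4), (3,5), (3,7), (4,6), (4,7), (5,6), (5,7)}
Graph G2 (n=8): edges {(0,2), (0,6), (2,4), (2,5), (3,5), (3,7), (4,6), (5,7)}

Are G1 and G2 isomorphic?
No, not isomorphic

The graphs are NOT isomorphic.

Connected components of G1: 1 component(s) with vertex sets [[0, 1, 2, 3, 4, 5, 6, 7]], sizes [8].
Connected components of G2: 2 component(s) with vertex sets [[1], [0, 2, 3, 4, 5, 6, 7]], sizes [1, 7].
The number of connected components (and the multiset of component sizes) is an isomorphism invariant — an isomorphism maps each component of G1 bijectively onto a component of G2. Since G1 has 1 component(s) and G2 has 2, they cannot be isomorphic.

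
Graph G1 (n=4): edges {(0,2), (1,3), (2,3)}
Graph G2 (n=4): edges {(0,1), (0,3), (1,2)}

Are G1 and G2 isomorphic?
Yes, isomorphic

The graphs are isomorphic.
One valid mapping φ: V(G1) → V(G2): 0→2, 1→3, 2→1, 3→0

Verify φ preserves adjacency — for each edge of G1, its image is an edge of G2:
  (0,2) → (φ(0),φ(2)) = (1,2) ∈ E(G2) ✓
  (1,3) → (φ(1),φ(3)) = (0,3) ∈ E(G2) ✓
  (2,3) → (φ(2),φ(3)) = (0,1) ∈ E(G2) ✓
All 3 edges of G1 map to edges of G2, and |E(G1)| = |E(G2)| = 3, so φ is a bijection on edges as well as vertices. Hence G1 ≅ G2.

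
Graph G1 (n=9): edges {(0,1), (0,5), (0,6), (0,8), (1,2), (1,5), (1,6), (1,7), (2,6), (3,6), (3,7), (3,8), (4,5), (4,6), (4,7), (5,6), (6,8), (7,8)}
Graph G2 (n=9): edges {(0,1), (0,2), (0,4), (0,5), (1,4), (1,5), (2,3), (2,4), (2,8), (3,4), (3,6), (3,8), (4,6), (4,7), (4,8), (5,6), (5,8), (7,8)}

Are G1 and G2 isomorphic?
Yes, isomorphic

The graphs are isomorphic.
One valid mapping φ: V(G1) → V(G2): 0→2, 1→8, 2→7, 3→1, 4→6, 5→3, 6→4, 7→5, 8→0

Verify φ preserves adjacency — for each edge of G1, its image is an edge of G2:
  (0,1) → (φ(0),φ(1)) = (2,8) ∈ E(G2) ✓
  (0,5) → (φ(0),φ(5)) = (2,3) ∈ E(G2) ✓
  (0,6) → (φ(0),φ(6)) = (2,4) ∈ E(G2) ✓
  (0,8) → (φ(0),φ(8)) = (0,2) ∈ E(G2) ✓
  (1,2) → (φ(1),φ(2)) = (7,8) ∈ E(G2) ✓
  (1,5) → (φ(1),φ(5)) = (3,8) ∈ E(G2) ✓
  (1,6) → (φ(1),φ(6)) = (4,8) ∈ E(G2) ✓
  (1,7) → (φ(1),φ(7)) = (5,8) ∈ E(G2) ✓
  (2,6) → (φ(2),φ(6)) = (4,7) ∈ E(G2) ✓
  (3,6) → (φ(3),φ(6)) = (1,4) ∈ E(G2) ✓
  (3,7) → (φ(3),φ(7)) = (1,5) ∈ E(G2) ✓
  (3,8) → (φ(3),φ(8)) = (0,1) ∈ E(G2) ✓
  (4,5) → (φ(4),φ(5)) = (3,6) ∈ E(G2) ✓
  (4,6) → (φ(4),φ(6)) = (4,6) ∈ E(G2) ✓
  (4,7) → (φ(4),φ(7)) = (5,6) ∈ E(G2) ✓
  (5,6) → (φ(5),φ(6)) = (3,4) ∈ E(G2) ✓
  (6,8) → (φ(6),φ(8)) = (0,4) ∈ E(G2) ✓
  (7,8) → (φ(7),φ(8)) = (0,5) ∈ E(G2) ✓
All 18 edges of G1 map to edges of G2, and |E(G1)| = |E(G2)| = 18, so φ is a bijection on edges as well as vertices. Hence G1 ≅ G2.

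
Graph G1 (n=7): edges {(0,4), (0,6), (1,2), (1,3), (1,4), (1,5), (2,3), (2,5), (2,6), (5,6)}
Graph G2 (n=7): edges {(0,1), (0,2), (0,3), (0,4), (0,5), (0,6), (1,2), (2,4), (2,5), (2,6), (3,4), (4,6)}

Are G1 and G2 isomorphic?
No, not isomorphic

The graphs are NOT isomorphic.

Counting triangles (3-cliques): G1 has 3, G2 has 7.
Triangle count is an isomorphism invariant, so differing triangle counts rule out isomorphism.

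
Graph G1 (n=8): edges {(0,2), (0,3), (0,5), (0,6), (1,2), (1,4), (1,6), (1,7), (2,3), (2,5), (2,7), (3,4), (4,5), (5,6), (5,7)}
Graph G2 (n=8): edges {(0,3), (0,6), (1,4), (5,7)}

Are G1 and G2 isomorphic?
No, not isomorphic

The graphs are NOT isomorphic.

Connected components of G1: 1 component(s) with vertex sets [[0, 1, 2, 3, 4, 5, 6, 7]], sizes [8].
Connected components of G2: 4 component(s) with vertex sets [[2], [1, 4], [5, 7], [0, 3, 6]], sizes [1, 2, 2, 3].
The number of connected components (and the multiset of component sizes) is an isomorphism invariant — an isomorphism maps each component of G1 bijectively onto a component of G2. Since G1 has 1 component(s) and G2 has 4, they cannot be isomorphic.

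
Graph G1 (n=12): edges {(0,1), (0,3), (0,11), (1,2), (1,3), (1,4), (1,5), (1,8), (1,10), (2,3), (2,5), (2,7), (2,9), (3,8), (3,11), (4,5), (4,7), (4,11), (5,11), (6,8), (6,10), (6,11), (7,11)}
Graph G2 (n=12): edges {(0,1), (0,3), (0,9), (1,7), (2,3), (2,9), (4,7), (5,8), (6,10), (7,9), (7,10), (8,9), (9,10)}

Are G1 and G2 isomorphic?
No, not isomorphic

The graphs are NOT isomorphic.

Connected components of G1: 1 component(s) with vertex sets [[0, 1, 2, 3, 4, 5, 6, 7, 8, 9, 10, 11]], sizes [12].
Connected components of G2: 2 component(s) with vertex sets [[11], [0, 1, 2, 3, 4, 5, 6, 7, 8, 9, 10]], sizes [1, 11].
The number of connected components (and the multiset of component sizes) is an isomorphism invariant — an isomorphism maps each component of G1 bijectively onto a component of G2. Since G1 has 1 component(s) and G2 has 2, they cannot be isomorphic.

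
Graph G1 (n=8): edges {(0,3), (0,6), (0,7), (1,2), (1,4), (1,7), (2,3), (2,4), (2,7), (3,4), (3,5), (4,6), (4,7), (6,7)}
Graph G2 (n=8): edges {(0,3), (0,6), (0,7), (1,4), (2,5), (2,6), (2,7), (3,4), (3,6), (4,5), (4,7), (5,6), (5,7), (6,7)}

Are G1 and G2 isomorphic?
Yes, isomorphic

The graphs are isomorphic.
One valid mapping φ: V(G1) → V(G2): 0→3, 1→2, 2→5, 3→4, 4→7, 5→1, 6→0, 7→6

Verify φ preserves adjacency — for each edge of G1, its image is an edge of G2:
  (0,3) → (φ(0),φ(3)) = (3,4) ∈ E(G2) ✓
  (0,6) → (φ(0),φ(6)) = (0,3) ∈ E(G2) ✓
  (0,7) → (φ(0),φ(7)) = (3,6) ∈ E(G2) ✓
  (1,2) → (φ(1),φ(2)) = (2,5) ∈ E(G2) ✓
  (1,4) → (φ(1),φ(4)) = (2,7) ∈ E(G2) ✓
  (1,7) → (φ(1),φ(7)) = (2,6) ∈ E(G2) ✓
  (2,3) → (φ(2),φ(3)) = (4,5) ∈ E(G2) ✓
  (2,4) → (φ(2),φ(4)) = (5,7) ∈ E(G2) ✓
  (2,7) → (φ(2),φ(7)) = (5,6) ∈ E(G2) ✓
  (3,4) → (φ(3),φ(4)) = (4,7) ∈ E(G2) ✓
  (3,5) → (φ(3),φ(5)) = (1,4) ∈ E(G2) ✓
  (4,6) → (φ(4),φ(6)) = (0,7) ∈ E(G2) ✓
  (4,7) → (φ(4),φ(7)) = (6,7) ∈ E(G2) ✓
  (6,7) → (φ(6),φ(7)) = (0,6) ∈ E(G2) ✓
All 14 edges of G1 map to edges of G2, and |E(G1)| = |E(G2)| = 14, so φ is a bijection on edges as well as vertices. Hence G1 ≅ G2.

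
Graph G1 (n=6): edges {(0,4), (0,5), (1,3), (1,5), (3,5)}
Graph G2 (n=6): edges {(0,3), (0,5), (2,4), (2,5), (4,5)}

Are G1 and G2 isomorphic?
Yes, isomorphic

The graphs are isomorphic.
One valid mapping φ: V(G1) → V(G2): 0→0, 1→4, 2→1, 3→2, 4→3, 5→5

Verify φ preserves adjacency — for each edge of G1, its image is an edge of G2:
  (0,4) → (φ(0),φ(4)) = (0,3) ∈ E(G2) ✓
  (0,5) → (φ(0),φ(5)) = (0,5) ∈ E(G2) ✓
  (1,3) → (φ(1),φ(3)) = (2,4) ∈ E(G2) ✓
  (1,5) → (φ(1),φ(5)) = (4,5) ∈ E(G2) ✓
  (3,5) → (φ(3),φ(5)) = (2,5) ∈ E(G2) ✓
All 5 edges of G1 map to edges of G2, and |E(G1)| = |E(G2)| = 5, so φ is a bijection on edges as well as vertices. Hence G1 ≅ G2.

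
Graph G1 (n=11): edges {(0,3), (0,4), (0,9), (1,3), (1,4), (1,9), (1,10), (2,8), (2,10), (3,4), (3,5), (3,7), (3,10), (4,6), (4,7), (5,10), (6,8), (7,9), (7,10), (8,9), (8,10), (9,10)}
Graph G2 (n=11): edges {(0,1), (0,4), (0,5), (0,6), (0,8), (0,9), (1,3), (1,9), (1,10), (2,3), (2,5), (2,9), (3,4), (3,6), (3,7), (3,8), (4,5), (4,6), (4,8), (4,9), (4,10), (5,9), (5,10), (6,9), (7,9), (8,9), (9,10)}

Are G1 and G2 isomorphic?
No, not isomorphic

The graphs are NOT isomorphic.

Counting triangles (3-cliques): G1 has 10, G2 has 18.
Triangle count is an isomorphism invariant, so differing triangle counts rule out isomorphism.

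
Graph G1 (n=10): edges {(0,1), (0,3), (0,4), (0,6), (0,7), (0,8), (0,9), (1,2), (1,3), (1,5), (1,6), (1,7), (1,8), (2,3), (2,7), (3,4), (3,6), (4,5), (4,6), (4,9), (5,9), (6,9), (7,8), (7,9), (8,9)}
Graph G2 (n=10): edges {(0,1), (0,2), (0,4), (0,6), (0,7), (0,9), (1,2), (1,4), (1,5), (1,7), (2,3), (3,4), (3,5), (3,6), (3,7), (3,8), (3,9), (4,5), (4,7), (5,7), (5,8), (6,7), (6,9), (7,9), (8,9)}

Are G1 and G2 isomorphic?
Yes, isomorphic

The graphs are isomorphic.
One valid mapping φ: V(G1) → V(G2): 0→7, 1→3, 2→8, 3→5, 4→1, 5→2, 6→4, 7→9, 8→6, 9→0

Verify φ preserves adjacency — for each edge of G1, its image is an edge of G2:
  (0,1) → (φ(0),φ(1)) = (3,7) ∈ E(G2) ✓
  (0,3) → (φ(0),φ(3)) = (5,7) ∈ E(G2) ✓
  (0,4) → (φ(0),φ(4)) = (1,7) ∈ E(G2) ✓
  (0,6) → (φ(0),φ(6)) = (4,7) ∈ E(G2) ✓
  (0,7) → (φ(0),φ(7)) = (7,9) ∈ E(G2) ✓
  (0,8) → (φ(0),φ(8)) = (6,7) ∈ E(G2) ✓
  (0,9) → (φ(0),φ(9)) = (0,7) ∈ E(G2) ✓
  (1,2) → (φ(1),φ(2)) = (3,8) ∈ E(G2) ✓
  (1,3) → (φ(1),φ(3)) = (3,5) ∈ E(G2) ✓
  (1,5) → (φ(1),φ(5)) = (2,3) ∈ E(G2) ✓
  (1,6) → (φ(1),φ(6)) = (3,4) ∈ E(G2) ✓
  (1,7) → (φ(1),φ(7)) = (3,9) ∈ E(G2) ✓
  (1,8) → (φ(1),φ(8)) = (3,6) ∈ E(G2) ✓
  (2,3) → (φ(2),φ(3)) = (5,8) ∈ E(G2) ✓
  (2,7) → (φ(2),φ(7)) = (8,9) ∈ E(G2) ✓
  (3,4) → (φ(3),φ(4)) = (1,5) ∈ E(G2) ✓
  (3,6) → (φ(3),φ(6)) = (4,5) ∈ E(G2) ✓
  (4,5) → (φ(4),φ(5)) = (1,2) ∈ E(G2) ✓
  (4,6) → (φ(4),φ(6)) = (1,4) ∈ E(G2) ✓
  (4,9) → (φ(4),φ(9)) = (0,1) ∈ E(G2) ✓
  (5,9) → (φ(5),φ(9)) = (0,2) ∈ E(G2) ✓
  (6,9) → (φ(6),φ(9)) = (0,4) ∈ E(G2) ✓
  (7,8) → (φ(7),φ(8)) = (6,9) ∈ E(G2) ✓
  (7,9) → (φ(7),φ(9)) = (0,9) ∈ E(G2) ✓
  (8,9) → (φ(8),φ(9)) = (0,6) ∈ E(G2) ✓
All 25 edges of G1 map to edges of G2, and |E(G1)| = |E(G2)| = 25, so φ is a bijection on edges as well as vertices. Hence G1 ≅ G2.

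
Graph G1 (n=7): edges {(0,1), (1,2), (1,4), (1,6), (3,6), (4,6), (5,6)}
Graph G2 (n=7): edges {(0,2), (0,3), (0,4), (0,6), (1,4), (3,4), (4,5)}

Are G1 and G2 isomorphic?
Yes, isomorphic

The graphs are isomorphic.
One valid mapping φ: V(G1) → V(G2): 0→2, 1→0, 2→6, 3→1, 4→3, 5→5, 6→4

Verify φ preserves adjacency — for each edge of G1, its image is an edge of G2:
  (0,1) → (φ(0),φ(1)) = (0,2) ∈ E(G2) ✓
  (1,2) → (φ(1),φ(2)) = (0,6) ∈ E(G2) ✓
  (1,4) → (φ(1),φ(4)) = (0,3) ∈ E(G2) ✓
  (1,6) → (φ(1),φ(6)) = (0,4) ∈ E(G2) ✓
  (3,6) → (φ(3),φ(6)) = (1,4) ∈ E(G2) ✓
  (4,6) → (φ(4),φ(6)) = (3,4) ∈ E(G2) ✓
  (5,6) → (φ(5),φ(6)) = (4,5) ∈ E(G2) ✓
All 7 edges of G1 map to edges of G2, and |E(G1)| = |E(G2)| = 7, so φ is a bijection on edges as well as vertices. Hence G1 ≅ G2.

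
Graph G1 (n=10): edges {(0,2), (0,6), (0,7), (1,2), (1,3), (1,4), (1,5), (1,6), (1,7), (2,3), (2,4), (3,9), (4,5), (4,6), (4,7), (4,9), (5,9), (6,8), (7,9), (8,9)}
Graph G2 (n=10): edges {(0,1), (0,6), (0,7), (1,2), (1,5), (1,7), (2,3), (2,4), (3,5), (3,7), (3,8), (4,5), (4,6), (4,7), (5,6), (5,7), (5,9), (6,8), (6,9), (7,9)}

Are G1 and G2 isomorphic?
Yes, isomorphic

The graphs are isomorphic.
One valid mapping φ: V(G1) → V(G2): 0→2, 1→7, 2→1, 3→0, 4→5, 5→9, 6→3, 7→4, 8→8, 9→6

Verify φ preserves adjacency — for each edge of G1, its image is an edge of G2:
  (0,2) → (φ(0),φ(2)) = (1,2) ∈ E(G2) ✓
  (0,6) → (φ(0),φ(6)) = (2,3) ∈ E(G2) ✓
  (0,7) → (φ(0),φ(7)) = (2,4) ∈ E(G2) ✓
  (1,2) → (φ(1),φ(2)) = (1,7) ∈ E(G2) ✓
  (1,3) → (φ(1),φ(3)) = (0,7) ∈ E(G2) ✓
  (1,4) → (φ(1),φ(4)) = (5,7) ∈ E(G2) ✓
  (1,5) → (φ(1),φ(5)) = (7,9) ∈ E(G2) ✓
  (1,6) → (φ(1),φ(6)) = (3,7) ∈ E(G2) ✓
  (1,7) → (φ(1),φ(7)) = (4,7) ∈ E(G2) ✓
  (2,3) → (φ(2),φ(3)) = (0,1) ∈ E(G2) ✓
  (2,4) → (φ(2),φ(4)) = (1,5) ∈ E(G2) ✓
  (3,9) → (φ(3),φ(9)) = (0,6) ∈ E(G2) ✓
  (4,5) → (φ(4),φ(5)) = (5,9) ∈ E(G2) ✓
  (4,6) → (φ(4),φ(6)) = (3,5) ∈ E(G2) ✓
  (4,7) → (φ(4),φ(7)) = (4,5) ∈ E(G2) ✓
  (4,9) → (φ(4),φ(9)) = (5,6) ∈ E(G2) ✓
  (5,9) → (φ(5),φ(9)) = (6,9) ∈ E(G2) ✓
  (6,8) → (φ(6),φ(8)) = (3,8) ∈ E(G2) ✓
  (7,9) → (φ(7),φ(9)) = (4,6) ∈ E(G2) ✓
  (8,9) → (φ(8),φ(9)) = (6,8) ∈ E(G2) ✓
All 20 edges of G1 map to edges of G2, and |E(G1)| = |E(G2)| = 20, so φ is a bijection on edges as well as vertices. Hence G1 ≅ G2.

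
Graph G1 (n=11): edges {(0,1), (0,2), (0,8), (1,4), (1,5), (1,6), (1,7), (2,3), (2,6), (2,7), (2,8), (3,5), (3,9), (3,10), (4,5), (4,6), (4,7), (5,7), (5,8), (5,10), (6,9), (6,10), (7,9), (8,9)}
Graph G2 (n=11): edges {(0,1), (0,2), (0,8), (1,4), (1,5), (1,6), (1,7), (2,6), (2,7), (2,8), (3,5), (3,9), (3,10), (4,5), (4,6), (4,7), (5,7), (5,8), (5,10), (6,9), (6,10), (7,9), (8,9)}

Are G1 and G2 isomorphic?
No, not isomorphic

The graphs are NOT isomorphic.

Counting edges: G1 has 24 edge(s); G2 has 23 edge(s).
Edge count is an isomorphism invariant (a bijection on vertices induces a bijection on edges), so differing edge counts rule out isomorphism.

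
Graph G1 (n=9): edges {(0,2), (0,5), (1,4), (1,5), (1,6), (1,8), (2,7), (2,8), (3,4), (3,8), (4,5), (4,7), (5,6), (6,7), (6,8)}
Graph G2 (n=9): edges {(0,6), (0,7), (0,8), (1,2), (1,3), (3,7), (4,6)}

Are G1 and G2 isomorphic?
No, not isomorphic

The graphs are NOT isomorphic.

Counting triangles (3-cliques): G1 has 3, G2 has 0.
Triangle count is an isomorphism invariant, so differing triangle counts rule out isomorphism.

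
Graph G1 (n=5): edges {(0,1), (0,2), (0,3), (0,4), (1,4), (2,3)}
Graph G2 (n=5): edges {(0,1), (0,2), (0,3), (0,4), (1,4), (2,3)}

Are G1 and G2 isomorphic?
Yes, isomorphic

The graphs are isomorphic.
One valid mapping φ: V(G1) → V(G2): 0→0, 1→1, 2→3, 3→2, 4→4

Verify φ preserves adjacency — for each edge of G1, its image is an edge of G2:
  (0,1) → (φ(0),φ(1)) = (0,1) ∈ E(G2) ✓
  (0,2) → (φ(0),φ(2)) = (0,3) ∈ E(G2) ✓
  (0,3) → (φ(0),φ(3)) = (0,2) ∈ E(G2) ✓
  (0,4) → (φ(0),φ(4)) = (0,4) ∈ E(G2) ✓
  (1,4) → (φ(1),φ(4)) = (1,4) ∈ E(G2) ✓
  (2,3) → (φ(2),φ(3)) = (2,3) ∈ E(G2) ✓
All 6 edges of G1 map to edges of G2, and |E(G1)| = |E(G2)| = 6, so φ is a bijection on edges as well as vertices. Hence G1 ≅ G2.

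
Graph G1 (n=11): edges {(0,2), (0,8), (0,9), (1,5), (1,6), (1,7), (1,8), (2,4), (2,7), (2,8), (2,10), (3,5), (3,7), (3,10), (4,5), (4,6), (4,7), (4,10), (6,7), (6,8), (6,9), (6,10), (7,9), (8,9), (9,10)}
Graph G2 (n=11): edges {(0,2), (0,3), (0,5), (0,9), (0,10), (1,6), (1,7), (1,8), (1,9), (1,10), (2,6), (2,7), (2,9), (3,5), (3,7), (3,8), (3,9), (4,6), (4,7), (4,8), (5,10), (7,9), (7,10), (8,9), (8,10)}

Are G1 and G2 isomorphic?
Yes, isomorphic

The graphs are isomorphic.
One valid mapping φ: V(G1) → V(G2): 0→5, 1→2, 2→10, 3→4, 4→1, 5→6, 6→9, 7→7, 8→0, 9→3, 10→8

Verify φ preserves adjacency — for each edge of G1, its image is an edge of G2:
  (0,2) → (φ(0),φ(2)) = (5,10) ∈ E(G2) ✓
  (0,8) → (φ(0),φ(8)) = (0,5) ∈ E(G2) ✓
  (0,9) → (φ(0),φ(9)) = (3,5) ∈ E(G2) ✓
  (1,5) → (φ(1),φ(5)) = (2,6) ∈ E(G2) ✓
  (1,6) → (φ(1),φ(6)) = (2,9) ∈ E(G2) ✓
  (1,7) → (φ(1),φ(7)) = (2,7) ∈ E(G2) ✓
  (1,8) → (φ(1),φ(8)) = (0,2) ∈ E(G2) ✓
  (2,4) → (φ(2),φ(4)) = (1,10) ∈ E(G2) ✓
  (2,7) → (φ(2),φ(7)) = (7,10) ∈ E(G2) ✓
  (2,8) → (φ(2),φ(8)) = (0,10) ∈ E(G2) ✓
  (2,10) → (φ(2),φ(10)) = (8,10) ∈ E(G2) ✓
  (3,5) → (φ(3),φ(5)) = (4,6) ∈ E(G2) ✓
  (3,7) → (φ(3),φ(7)) = (4,7) ∈ E(G2) ✓
  (3,10) → (φ(3),φ(10)) = (4,8) ∈ E(G2) ✓
  (4,5) → (φ(4),φ(5)) = (1,6) ∈ E(G2) ✓
  (4,6) → (φ(4),φ(6)) = (1,9) ∈ E(G2) ✓
  (4,7) → (φ(4),φ(7)) = (1,7) ∈ E(G2) ✓
  (4,10) → (φ(4),φ(10)) = (1,8) ∈ E(G2) ✓
  (6,7) → (φ(6),φ(7)) = (7,9) ∈ E(G2) ✓
  (6,8) → (φ(6),φ(8)) = (0,9) ∈ E(G2) ✓
  (6,9) → (φ(6),φ(9)) = (3,9) ∈ E(G2) ✓
  (6,10) → (φ(6),φ(10)) = (8,9) ∈ E(G2) ✓
  (7,9) → (φ(7),φ(9)) = (3,7) ∈ E(G2) ✓
  (8,9) → (φ(8),φ(9)) = (0,3) ∈ E(G2) ✓
  (9,10) → (φ(9),φ(10)) = (3,8) ∈ E(G2) ✓
All 25 edges of G1 map to edges of G2, and |E(G1)| = |E(G2)| = 25, so φ is a bijection on edges as well as vertices. Hence G1 ≅ G2.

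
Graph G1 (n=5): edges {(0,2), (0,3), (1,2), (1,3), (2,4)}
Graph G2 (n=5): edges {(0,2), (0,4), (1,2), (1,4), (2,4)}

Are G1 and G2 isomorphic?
No, not isomorphic

The graphs are NOT isomorphic.

Counting triangles (3-cliques): G1 has 0, G2 has 2.
Triangle count is an isomorphism invariant, so differing triangle counts rule out isomorphism.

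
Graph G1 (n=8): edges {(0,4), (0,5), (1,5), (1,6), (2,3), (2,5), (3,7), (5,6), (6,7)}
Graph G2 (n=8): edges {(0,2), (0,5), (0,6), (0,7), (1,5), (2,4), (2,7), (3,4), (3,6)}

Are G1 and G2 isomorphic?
Yes, isomorphic

The graphs are isomorphic.
One valid mapping φ: V(G1) → V(G2): 0→5, 1→7, 2→6, 3→3, 4→1, 5→0, 6→2, 7→4

Verify φ preserves adjacency — for each edge of G1, its image is an edge of G2:
  (0,4) → (φ(0),φ(4)) = (1,5) ∈ E(G2) ✓
  (0,5) → (φ(0),φ(5)) = (0,5) ∈ E(G2) ✓
  (1,5) → (φ(1),φ(5)) = (0,7) ∈ E(G2) ✓
  (1,6) → (φ(1),φ(6)) = (2,7) ∈ E(G2) ✓
  (2,3) → (φ(2),φ(3)) = (3,6) ∈ E(G2) ✓
  (2,5) → (φ(2),φ(5)) = (0,6) ∈ E(G2) ✓
  (3,7) → (φ(3),φ(7)) = (3,4) ∈ E(G2) ✓
  (5,6) → (φ(5),φ(6)) = (0,2) ∈ E(G2) ✓
  (6,7) → (φ(6),φ(7)) = (2,4) ∈ E(G2) ✓
All 9 edges of G1 map to edges of G2, and |E(G1)| = |E(G2)| = 9, so φ is a bijection on edges as well as vertices. Hence G1 ≅ G2.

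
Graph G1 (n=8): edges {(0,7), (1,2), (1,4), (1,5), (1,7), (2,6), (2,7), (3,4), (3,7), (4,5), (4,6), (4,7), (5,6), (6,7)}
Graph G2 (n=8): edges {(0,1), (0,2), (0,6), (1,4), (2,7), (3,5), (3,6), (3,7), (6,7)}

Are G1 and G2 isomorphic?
No, not isomorphic

The graphs are NOT isomorphic.

Degrees in G1: deg(0)=1, deg(1)=4, deg(2)=3, deg(3)=2, deg(4)=5, deg(5)=3, deg(6)=4, deg(7)=6.
Sorted degree sequence of G1: [6, 5, 4, 4, 3, 3, 2, 1].
Degrees in G2: deg(0)=3, deg(1)=2, deg(2)=2, deg(3)=3, deg(4)=1, deg(5)=1, deg(6)=3, deg(7)=3.
Sorted degree sequence of G2: [3, 3, 3, 3, 2, 2, 1, 1].
The (sorted) degree sequence is an isomorphism invariant, so since G1 and G2 have different degree sequences they cannot be isomorphic.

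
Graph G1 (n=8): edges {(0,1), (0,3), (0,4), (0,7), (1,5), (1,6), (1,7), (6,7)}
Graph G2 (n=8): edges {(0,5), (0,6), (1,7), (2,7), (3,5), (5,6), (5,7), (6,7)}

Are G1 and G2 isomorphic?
Yes, isomorphic

The graphs are isomorphic.
One valid mapping φ: V(G1) → V(G2): 0→7, 1→5, 2→4, 3→1, 4→2, 5→3, 6→0, 7→6

Verify φ preserves adjacency — for each edge of G1, its image is an edge of G2:
  (0,1) → (φ(0),φ(1)) = (5,7) ∈ E(G2) ✓
  (0,3) → (φ(0),φ(3)) = (1,7) ∈ E(G2) ✓
  (0,4) → (φ(0),φ(4)) = (2,7) ∈ E(G2) ✓
  (0,7) → (φ(0),φ(7)) = (6,7) ∈ E(G2) ✓
  (1,5) → (φ(1),φ(5)) = (3,5) ∈ E(G2) ✓
  (1,6) → (φ(1),φ(6)) = (0,5) ∈ E(G2) ✓
  (1,7) → (φ(1),φ(7)) = (5,6) ∈ E(G2) ✓
  (6,7) → (φ(6),φ(7)) = (0,6) ∈ E(G2) ✓
All 8 edges of G1 map to edges of G2, and |E(G1)| = |E(G2)| = 8, so φ is a bijection on edges as well as vertices. Hence G1 ≅ G2.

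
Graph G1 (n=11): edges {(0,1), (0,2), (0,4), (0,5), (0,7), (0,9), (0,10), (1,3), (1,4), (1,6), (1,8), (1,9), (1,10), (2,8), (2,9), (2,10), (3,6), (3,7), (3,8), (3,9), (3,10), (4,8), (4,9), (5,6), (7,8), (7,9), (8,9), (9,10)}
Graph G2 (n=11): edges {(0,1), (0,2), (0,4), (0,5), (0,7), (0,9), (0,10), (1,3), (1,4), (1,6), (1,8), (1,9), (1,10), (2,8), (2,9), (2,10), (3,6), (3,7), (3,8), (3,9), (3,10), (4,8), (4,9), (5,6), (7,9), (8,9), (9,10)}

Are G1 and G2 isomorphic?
No, not isomorphic

The graphs are NOT isomorphic.

Counting edges: G1 has 28 edge(s); G2 has 27 edge(s).
Edge count is an isomorphism invariant (a bijection on vertices induces a bijection on edges), so differing edge counts rule out isomorphism.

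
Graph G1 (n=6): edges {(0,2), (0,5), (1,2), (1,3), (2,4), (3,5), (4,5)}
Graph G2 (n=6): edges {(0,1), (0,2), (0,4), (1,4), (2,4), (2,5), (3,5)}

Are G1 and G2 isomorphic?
No, not isomorphic

The graphs are NOT isomorphic.

Degrees in G1: deg(0)=2, deg(1)=2, deg(2)=3, deg(3)=2, deg(4)=2, deg(5)=3.
Sorted degree sequence of G1: [3, 3, 2, 2, 2, 2].
Degrees in G2: deg(0)=3, deg(1)=2, deg(2)=3, deg(3)=1, deg(4)=3, deg(5)=2.
Sorted degree sequence of G2: [3, 3, 3, 2, 2, 1].
The (sorted) degree sequence is an isomorphism invariant, so since G1 and G2 have different degree sequences they cannot be isomorphic.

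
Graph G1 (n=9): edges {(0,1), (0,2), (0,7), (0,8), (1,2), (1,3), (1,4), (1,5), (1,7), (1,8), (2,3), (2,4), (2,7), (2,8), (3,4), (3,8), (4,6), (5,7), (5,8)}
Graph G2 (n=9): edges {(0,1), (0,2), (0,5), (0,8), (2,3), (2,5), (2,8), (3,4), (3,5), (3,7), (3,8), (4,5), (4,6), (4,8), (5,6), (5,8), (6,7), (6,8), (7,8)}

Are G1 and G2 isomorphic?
Yes, isomorphic

The graphs are isomorphic.
One valid mapping φ: V(G1) → V(G2): 0→4, 1→8, 2→5, 3→2, 4→0, 5→7, 6→1, 7→6, 8→3

Verify φ preserves adjacency — for each edge of G1, its image is an edge of G2:
  (0,1) → (φ(0),φ(1)) = (4,8) ∈ E(G2) ✓
  (0,2) → (φ(0),φ(2)) = (4,5) ∈ E(G2) ✓
  (0,7) → (φ(0),φ(7)) = (4,6) ∈ E(G2) ✓
  (0,8) → (φ(0),φ(8)) = (3,4) ∈ E(G2) ✓
  (1,2) → (φ(1),φ(2)) = (5,8) ∈ E(G2) ✓
  (1,3) → (φ(1),φ(3)) = (2,8) ∈ E(G2) ✓
  (1,4) → (φ(1),φ(4)) = (0,8) ∈ E(G2) ✓
  (1,5) → (φ(1),φ(5)) = (7,8) ∈ E(G2) ✓
  (1,7) → (φ(1),φ(7)) = (6,8) ∈ E(G2) ✓
  (1,8) → (φ(1),φ(8)) = (3,8) ∈ E(G2) ✓
  (2,3) → (φ(2),φ(3)) = (2,5) ∈ E(G2) ✓
  (2,4) → (φ(2),φ(4)) = (0,5) ∈ E(G2) ✓
  (2,7) → (φ(2),φ(7)) = (5,6) ∈ E(G2) ✓
  (2,8) → (φ(2),φ(8)) = (3,5) ∈ E(G2) ✓
  (3,4) → (φ(3),φ(4)) = (0,2) ∈ E(G2) ✓
  (3,8) → (φ(3),φ(8)) = (2,3) ∈ E(G2) ✓
  (4,6) → (φ(4),φ(6)) = (0,1) ∈ E(G2) ✓
  (5,7) → (φ(5),φ(7)) = (6,7) ∈ E(G2) ✓
  (5,8) → (φ(5),φ(8)) = (3,7) ∈ E(G2) ✓
All 19 edges of G1 map to edges of G2, and |E(G1)| = |E(G2)| = 19, so φ is a bijection on edges as well as vertices. Hence G1 ≅ G2.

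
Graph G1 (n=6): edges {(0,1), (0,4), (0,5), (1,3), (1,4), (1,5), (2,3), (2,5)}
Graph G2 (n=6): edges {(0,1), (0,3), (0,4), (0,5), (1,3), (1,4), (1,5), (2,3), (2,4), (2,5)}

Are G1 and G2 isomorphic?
No, not isomorphic

The graphs are NOT isomorphic.

Counting edges: G1 has 8 edge(s); G2 has 10 edge(s).
Edge count is an isomorphism invariant (a bijection on vertices induces a bijection on edges), so differing edge counts rule out isomorphism.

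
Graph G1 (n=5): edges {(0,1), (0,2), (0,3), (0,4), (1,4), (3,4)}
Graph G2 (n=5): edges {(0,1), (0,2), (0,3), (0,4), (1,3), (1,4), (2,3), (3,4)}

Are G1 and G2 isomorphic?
No, not isomorphic

The graphs are NOT isomorphic.

Counting edges: G1 has 6 edge(s); G2 has 8 edge(s).
Edge count is an isomorphism invariant (a bijection on vertices induces a bijection on edges), so differing edge counts rule out isomorphism.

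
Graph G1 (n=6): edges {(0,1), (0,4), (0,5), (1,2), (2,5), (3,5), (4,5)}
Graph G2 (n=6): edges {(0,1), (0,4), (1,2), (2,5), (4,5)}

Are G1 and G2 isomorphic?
No, not isomorphic

The graphs are NOT isomorphic.

Counting edges: G1 has 7 edge(s); G2 has 5 edge(s).
Edge count is an isomorphism invariant (a bijection on vertices induces a bijection on edges), so differing edge counts rule out isomorphism.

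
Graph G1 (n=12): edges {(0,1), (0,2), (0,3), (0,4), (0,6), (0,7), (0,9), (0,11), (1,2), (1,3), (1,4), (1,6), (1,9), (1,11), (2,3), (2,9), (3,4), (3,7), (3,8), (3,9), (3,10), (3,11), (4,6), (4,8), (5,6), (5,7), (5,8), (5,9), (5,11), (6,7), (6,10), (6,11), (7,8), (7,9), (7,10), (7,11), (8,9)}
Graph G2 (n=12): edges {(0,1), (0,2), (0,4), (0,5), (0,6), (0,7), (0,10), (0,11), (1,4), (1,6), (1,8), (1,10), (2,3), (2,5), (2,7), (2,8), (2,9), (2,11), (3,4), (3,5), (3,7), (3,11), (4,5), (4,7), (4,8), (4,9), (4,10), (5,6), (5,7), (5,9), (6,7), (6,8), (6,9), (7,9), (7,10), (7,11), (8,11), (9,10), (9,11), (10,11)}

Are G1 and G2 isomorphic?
No, not isomorphic

The graphs are NOT isomorphic.

Degrees in G1: deg(0)=8, deg(1)=7, deg(2)=4, deg(3)=9, deg(4)=5, deg(5)=5, deg(6)=7, deg(7)=8, deg(8)=5, deg(9)=7, deg(10)=3, deg(11)=6.
Sorted degree sequence of G1: [9, 8, 8, 7, 7, 7, 6, 5, 5, 5, 4, 3].
Degrees in G2: deg(0)=8, deg(1)=5, deg(2)=7, deg(3)=5, deg(4)=8, deg(5)=7, deg(6)=6, deg(7)=9, deg(8)=5, deg(9)=7, deg(10)=6, deg(11)=7.
Sorted degree sequence of G2: [9, 8, 8, 7, 7, 7, 7, 6, 6, 5, 5, 5].
The (sorted) degree sequence is an isomorphism invariant, so since G1 and G2 have different degree sequences they cannot be isomorphic.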